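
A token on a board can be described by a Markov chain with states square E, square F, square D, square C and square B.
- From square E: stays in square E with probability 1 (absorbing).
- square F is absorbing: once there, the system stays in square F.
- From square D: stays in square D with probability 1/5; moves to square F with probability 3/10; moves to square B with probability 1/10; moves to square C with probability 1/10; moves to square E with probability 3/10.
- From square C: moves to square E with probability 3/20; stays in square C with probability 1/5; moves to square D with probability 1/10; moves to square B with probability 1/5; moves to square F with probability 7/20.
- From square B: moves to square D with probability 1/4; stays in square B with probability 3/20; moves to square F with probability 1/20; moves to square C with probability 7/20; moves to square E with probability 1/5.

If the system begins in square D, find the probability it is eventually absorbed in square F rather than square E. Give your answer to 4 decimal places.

0.5100

Let h(s) be the probability of absorption at square F starting from transient state s. Then h(square F) = 1 and h(square E) = 0. By first-step analysis:
h(square D) = 0.3·0 + 0.3·1 + 0.2·h(square D) + 0.1·h(square C) + 0.1·h(square B)
h(square C) = 0.15·0 + 0.35·1 + 0.1·h(square D) + 0.2·h(square C) + 0.2·h(square B)
h(square B) = 0.2·0 + 0.05·1 + 0.25·h(square D) + 0.35·h(square C) + 0.15·h(square B)
Solving: h(square D) = 0.5100, h(square C) = 0.6170, h(square B) = 0.4629.
Starting from square D, the probability is 0.5100.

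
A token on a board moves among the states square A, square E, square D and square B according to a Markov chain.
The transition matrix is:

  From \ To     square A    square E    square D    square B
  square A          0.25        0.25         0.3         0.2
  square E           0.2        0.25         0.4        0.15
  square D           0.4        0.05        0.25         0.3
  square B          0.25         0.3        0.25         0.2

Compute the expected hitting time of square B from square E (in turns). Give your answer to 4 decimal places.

4.7065

Let t(s) be the expected number of turns to first reach square B from state s, with t(square B) = 0. Conditioning on the first turn:
t(square A) = 1 + 0.25·t(square A) + 0.25·t(square E) + 0.3·t(square D)
t(square E) = 1 + 0.2·t(square A) + 0.25·t(square E) + 0.4·t(square D)
t(square D) = 1 + 0.4·t(square A) + 0.05·t(square E) + 0.25·t(square D)
Solving: t(square A) = 4.5267, t(square E) = 4.7065, t(square D) = 4.0613.
Expected turns from square E to square B: 4.7065.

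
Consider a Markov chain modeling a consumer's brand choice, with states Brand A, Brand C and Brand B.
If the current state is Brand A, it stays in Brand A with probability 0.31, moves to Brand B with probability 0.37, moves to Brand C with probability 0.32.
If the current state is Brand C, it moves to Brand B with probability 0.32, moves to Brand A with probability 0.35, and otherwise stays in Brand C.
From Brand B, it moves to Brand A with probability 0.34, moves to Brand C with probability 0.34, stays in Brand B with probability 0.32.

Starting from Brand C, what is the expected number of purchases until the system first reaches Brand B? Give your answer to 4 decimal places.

2.9689

Let t(s) be the expected number of purchases to first reach Brand B from state s, with t(Brand B) = 0. Conditioning on the first purchase:
t(Brand A) = 1 + 0.31·t(Brand A) + 0.32·t(Brand C)
t(Brand C) = 1 + 0.35·t(Brand A) + 0.33·t(Brand C)
Solving: t(Brand A) = 2.8261, t(Brand C) = 2.9689.
Expected purchases from Brand C to Brand B: 2.9689.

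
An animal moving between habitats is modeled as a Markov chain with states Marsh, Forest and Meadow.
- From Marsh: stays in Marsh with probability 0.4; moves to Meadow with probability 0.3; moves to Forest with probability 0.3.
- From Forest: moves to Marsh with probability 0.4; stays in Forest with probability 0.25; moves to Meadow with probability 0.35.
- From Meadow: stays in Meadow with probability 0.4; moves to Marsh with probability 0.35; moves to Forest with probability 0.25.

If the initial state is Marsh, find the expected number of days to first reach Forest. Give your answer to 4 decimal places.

3.5294

Let t(s) be the expected number of days to first reach Forest from state s, with t(Forest) = 0. Conditioning on the first day:
t(Marsh) = 1 + 0.4·t(Marsh) + 0.3·t(Meadow)
t(Meadow) = 1 + 0.35·t(Marsh) + 0.4·t(Meadow)
Solving: t(Marsh) = 3.5294, t(Meadow) = 3.7255.
Expected days from Marsh to Forest: 3.5294.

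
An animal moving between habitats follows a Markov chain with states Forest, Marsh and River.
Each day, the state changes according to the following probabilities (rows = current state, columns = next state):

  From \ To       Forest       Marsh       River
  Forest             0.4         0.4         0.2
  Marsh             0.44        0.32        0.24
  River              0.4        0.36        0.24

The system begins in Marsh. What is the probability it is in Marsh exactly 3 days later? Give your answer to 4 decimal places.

0.3619

Propagate the distribution vector 3 days from Marsh.
After 0 days: (0.0000, 1.0000, 0.0000)
After 1 day: (0.4400, 0.3200, 0.2400)
After 2 days: (0.4128, 0.3648, 0.2224)
After 3 days: (0.4146, 0.3619, 0.2235)
P(in Marsh after 3 days) = 0.3619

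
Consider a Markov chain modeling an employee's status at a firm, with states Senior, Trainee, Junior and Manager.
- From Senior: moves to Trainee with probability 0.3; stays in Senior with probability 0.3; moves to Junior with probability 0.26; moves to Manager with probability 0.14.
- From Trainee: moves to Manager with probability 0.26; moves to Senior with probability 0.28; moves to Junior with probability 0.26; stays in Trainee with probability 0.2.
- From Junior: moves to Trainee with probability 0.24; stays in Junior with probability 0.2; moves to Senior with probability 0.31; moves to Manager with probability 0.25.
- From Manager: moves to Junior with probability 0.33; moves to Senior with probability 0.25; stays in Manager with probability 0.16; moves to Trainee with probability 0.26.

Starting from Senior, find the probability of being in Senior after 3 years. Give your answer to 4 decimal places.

Propagate the distribution vector 3 years from Senior.
After 0 years: (1.0000, 0.0000, 0.0000, 0.0000)
After 1 year: (0.3000, 0.3000, 0.2600, 0.1400)
After 2 years: (0.2896, 0.2488, 0.2542, 0.2074)
After 3 years: (0.2872, 0.2516, 0.2593, 0.2020)
P(in Senior after 3 years) = 0.2872

0.2872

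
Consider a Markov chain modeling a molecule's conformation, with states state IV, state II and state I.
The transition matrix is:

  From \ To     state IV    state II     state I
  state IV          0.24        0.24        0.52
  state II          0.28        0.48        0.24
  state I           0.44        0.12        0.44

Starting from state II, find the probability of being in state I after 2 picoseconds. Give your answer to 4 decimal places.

Sum over the intermediate state after 1 picosecond:
P = P(state II→state IV)·P(state IV→state I) + P(state II→state II)·P(state II→state I) + P(state II→state I)·P(state I→state I)
  = 0.28×0.52 + 0.48×0.24 + 0.24×0.44
  = 0.1456 + 0.1152 + 0.1056 = 0.3664

0.3664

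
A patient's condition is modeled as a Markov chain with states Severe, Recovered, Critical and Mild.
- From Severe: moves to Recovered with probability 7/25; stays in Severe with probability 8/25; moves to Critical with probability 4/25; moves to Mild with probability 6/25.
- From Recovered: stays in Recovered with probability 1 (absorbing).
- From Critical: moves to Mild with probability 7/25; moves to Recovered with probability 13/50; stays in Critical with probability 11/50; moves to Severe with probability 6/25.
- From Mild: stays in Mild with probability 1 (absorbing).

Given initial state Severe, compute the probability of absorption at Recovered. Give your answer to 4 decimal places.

0.5285

Let h(s) be the probability of absorption at Recovered starting from transient state s. Then h(Recovered) = 1 and h(Mild) = 0. By first-step analysis:
h(Severe) = 0.32·h(Severe) + 0.28·1 + 0.16·h(Critical) + 0.24·0
h(Critical) = 0.24·h(Severe) + 0.26·1 + 0.22·h(Critical) + 0.28·0
Solving: h(Severe) = 0.5285, h(Critical) = 0.4959.
Starting from Severe, the probability is 0.5285.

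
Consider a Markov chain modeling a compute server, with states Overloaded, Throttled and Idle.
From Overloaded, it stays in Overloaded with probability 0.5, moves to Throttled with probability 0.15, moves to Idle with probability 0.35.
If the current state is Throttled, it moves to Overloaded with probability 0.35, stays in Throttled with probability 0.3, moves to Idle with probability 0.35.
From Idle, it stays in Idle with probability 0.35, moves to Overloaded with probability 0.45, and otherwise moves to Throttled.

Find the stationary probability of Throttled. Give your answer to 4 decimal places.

Let the stationary distribution be π with π = πP and π_1 + π_2 + π_3 = 1.
π_1 = 0.5·π_1 + 0.35·π_2 + 0.45·π_3
π_2 = 0.15·π_1 + 0.3·π_2 + 0.2·π_3
Solving with the normalization constraint gives π = (0.4529, 0.1971, 0.3500).
So the stationary probability of Throttled is 0.1971.

0.1971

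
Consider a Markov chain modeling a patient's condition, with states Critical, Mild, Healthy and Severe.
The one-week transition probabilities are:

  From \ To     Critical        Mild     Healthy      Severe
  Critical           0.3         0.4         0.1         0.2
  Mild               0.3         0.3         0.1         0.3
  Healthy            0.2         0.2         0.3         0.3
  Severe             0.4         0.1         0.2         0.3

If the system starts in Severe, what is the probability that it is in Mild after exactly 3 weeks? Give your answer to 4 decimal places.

0.2620

Propagate the distribution vector 3 weeks from Severe.
After 0 weeks: (0.0000, 0.0000, 0.0000, 1.0000)
After 1 week: (0.4000, 0.1000, 0.2000, 0.3000)
After 2 weeks: (0.3100, 0.2600, 0.1700, 0.2600)
After 3 weeks: (0.3090, 0.2620, 0.1600, 0.2690)
P(in Mild after 3 weeks) = 0.2620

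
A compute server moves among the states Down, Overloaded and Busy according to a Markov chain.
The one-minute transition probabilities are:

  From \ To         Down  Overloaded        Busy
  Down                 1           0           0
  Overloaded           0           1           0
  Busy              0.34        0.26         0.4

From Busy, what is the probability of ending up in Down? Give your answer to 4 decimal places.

0.5667

Let h(s) be the probability of absorption at Down starting from transient state s. Then h(Down) = 1 and h(Overloaded) = 0. By first-step analysis:
h(Busy) = 0.34·1 + 0.26·0 + 0.4·h(Busy)
Solving: h(Busy) = 0.5667.
Starting from Busy, the probability is 0.5667.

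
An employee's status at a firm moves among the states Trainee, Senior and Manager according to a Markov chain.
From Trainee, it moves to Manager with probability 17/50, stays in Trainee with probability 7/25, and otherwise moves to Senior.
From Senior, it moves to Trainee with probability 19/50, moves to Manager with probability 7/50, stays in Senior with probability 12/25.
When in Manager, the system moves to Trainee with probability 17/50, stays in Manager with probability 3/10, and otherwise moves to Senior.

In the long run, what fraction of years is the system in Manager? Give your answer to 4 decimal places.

0.2468

Let the stationary distribution be π with π = πP and π_1 + π_2 + π_3 = 1.
π_1 = 0.28·π_1 + 0.38·π_2 + 0.34·π_3
π_2 = 0.38·π_1 + 0.48·π_2 + 0.36·π_3
Solving with the normalization constraint gives π = (0.3365, 0.4167, 0.2468).
So the stationary probability of Manager is 0.2468.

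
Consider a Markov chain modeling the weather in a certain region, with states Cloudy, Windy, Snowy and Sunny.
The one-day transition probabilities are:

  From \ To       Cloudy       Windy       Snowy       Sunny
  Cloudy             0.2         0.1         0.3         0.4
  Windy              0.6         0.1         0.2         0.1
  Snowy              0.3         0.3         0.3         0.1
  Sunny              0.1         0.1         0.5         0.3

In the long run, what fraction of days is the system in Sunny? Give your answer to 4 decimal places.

0.2286

Let the stationary distribution be π with π = πP and π_1 + π_2 + π_3 + π_4 = 1.
π_1 = 0.2·π_1 + 0.6·π_2 + 0.3·π_3 + 0.1·π_4
π_2 = 0.1·π_1 + 0.1·π_2 + 0.3·π_3 + 0.1·π_4
π_3 = 0.3·π_1 + 0.2·π_2 + 0.3·π_3 + 0.5·π_4
Solving with the normalization constraint gives π = (0.2764, 0.1658, 0.3291, 0.2286).
So the stationary probability of Sunny is 0.2286.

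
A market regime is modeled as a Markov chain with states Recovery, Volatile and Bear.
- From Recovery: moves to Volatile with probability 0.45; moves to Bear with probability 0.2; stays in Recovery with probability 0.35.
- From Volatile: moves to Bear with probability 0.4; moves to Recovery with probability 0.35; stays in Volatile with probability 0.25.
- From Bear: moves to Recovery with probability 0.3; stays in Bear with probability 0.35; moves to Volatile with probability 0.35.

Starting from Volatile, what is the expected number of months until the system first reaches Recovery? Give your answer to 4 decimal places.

3.0216

Let t(s) be the expected number of months to first reach Recovery from state s, with t(Recovery) = 0. Conditioning on the first month:
t(Volatile) = 1 + 0.25·t(Volatile) + 0.4·t(Bear)
t(Bear) = 1 + 0.35·t(Volatile) + 0.35·t(Bear)
Solving: t(Volatile) = 3.0216, t(Bear) = 3.1655.
Expected months from Volatile to Recovery: 3.0216.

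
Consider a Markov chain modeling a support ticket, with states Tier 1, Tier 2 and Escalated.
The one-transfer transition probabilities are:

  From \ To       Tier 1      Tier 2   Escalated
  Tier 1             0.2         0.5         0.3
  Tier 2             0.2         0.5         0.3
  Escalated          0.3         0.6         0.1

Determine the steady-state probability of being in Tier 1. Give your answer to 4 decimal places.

Let the stationary distribution be π with π = πP and π_1 + π_2 + π_3 = 1.
π_1 = 0.2·π_1 + 0.2·π_2 + 0.3·π_3
π_2 = 0.5·π_1 + 0.5·π_2 + 0.6·π_3
Solving with the normalization constraint gives π = (0.2250, 0.5250, 0.2500).
So the stationary probability of Tier 1 is 0.2250.

0.2250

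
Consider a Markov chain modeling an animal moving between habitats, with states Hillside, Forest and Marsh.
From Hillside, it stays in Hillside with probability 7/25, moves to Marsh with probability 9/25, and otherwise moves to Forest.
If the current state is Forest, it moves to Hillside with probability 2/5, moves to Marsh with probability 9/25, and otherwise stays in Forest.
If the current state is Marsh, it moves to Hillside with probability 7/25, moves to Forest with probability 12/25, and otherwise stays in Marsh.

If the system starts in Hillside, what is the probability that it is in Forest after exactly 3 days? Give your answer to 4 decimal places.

Propagate the distribution vector 3 days from Hillside.
After 0 days: (1.0000, 0.0000, 0.0000)
After 1 day: (0.2800, 0.3600, 0.3600)
After 2 days: (0.3232, 0.3600, 0.3168)
After 3 days: (0.3232, 0.3548, 0.3220)
P(in Forest after 3 days) = 0.3548

0.3548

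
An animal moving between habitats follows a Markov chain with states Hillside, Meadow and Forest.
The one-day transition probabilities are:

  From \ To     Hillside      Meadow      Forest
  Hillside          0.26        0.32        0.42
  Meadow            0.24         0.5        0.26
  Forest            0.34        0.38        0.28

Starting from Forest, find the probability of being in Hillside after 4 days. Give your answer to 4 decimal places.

Propagate the distribution vector 4 days from Forest.
After 0 days: (0.0000, 0.0000, 1.0000)
After 1 day: (0.3400, 0.3800, 0.2800)
After 2 days: (0.2748, 0.4052, 0.3200)
After 3 days: (0.2775, 0.4121, 0.3104)
After 4 days: (0.2766, 0.4128, 0.3106)
P(in Hillside after 4 days) = 0.2766

0.2766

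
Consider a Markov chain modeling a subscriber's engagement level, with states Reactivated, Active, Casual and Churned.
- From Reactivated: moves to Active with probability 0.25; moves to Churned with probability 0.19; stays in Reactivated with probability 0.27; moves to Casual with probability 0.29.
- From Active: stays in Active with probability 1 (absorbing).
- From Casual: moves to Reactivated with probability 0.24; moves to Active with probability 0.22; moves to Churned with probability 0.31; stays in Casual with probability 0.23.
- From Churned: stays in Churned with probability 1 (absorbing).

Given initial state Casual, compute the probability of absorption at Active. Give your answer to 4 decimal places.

Let h(s) be the probability of absorption at Active starting from transient state s. Then h(Active) = 1 and h(Churned) = 0. By first-step analysis:
h(Reactivated) = 0.27·h(Reactivated) + 0.25·1 + 0.29·h(Casual) + 0.19·0
h(Casual) = 0.24·h(Reactivated) + 0.22·1 + 0.23·h(Casual) + 0.31·0
Solving: h(Reactivated) = 0.5204, h(Casual) = 0.4479.
Starting from Casual, the probability is 0.4479.

0.4479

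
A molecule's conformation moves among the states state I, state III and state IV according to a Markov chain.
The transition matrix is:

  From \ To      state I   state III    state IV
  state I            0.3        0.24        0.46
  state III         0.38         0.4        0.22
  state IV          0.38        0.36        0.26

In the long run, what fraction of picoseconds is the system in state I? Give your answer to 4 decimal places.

Let the stationary distribution be π with π = πP and π_1 + π_2 + π_3 = 1.
π_1 = 0.3·π_1 + 0.38·π_2 + 0.38·π_3
π_2 = 0.24·π_1 + 0.4·π_2 + 0.36·π_3
Solving with the normalization constraint gives π = (0.3519, 0.3310, 0.3171).
So the stationary probability of state I is 0.3519.

0.3519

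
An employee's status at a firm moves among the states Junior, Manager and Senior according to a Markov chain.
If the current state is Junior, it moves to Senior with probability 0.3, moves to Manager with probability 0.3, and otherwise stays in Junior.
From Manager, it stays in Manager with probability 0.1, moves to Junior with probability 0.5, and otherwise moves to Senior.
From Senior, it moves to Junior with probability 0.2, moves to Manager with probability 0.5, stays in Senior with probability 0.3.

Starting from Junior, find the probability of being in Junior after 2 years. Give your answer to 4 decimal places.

Sum over the intermediate state after 1 year:
P = P(Junior→Junior)·P(Junior→Junior) + P(Junior→Manager)·P(Manager→Junior) + P(Junior→Senior)·P(Senior→Junior)
  = 0.4×0.4 + 0.3×0.5 + 0.3×0.2
  = 0.1600 + 0.1500 + 0.0600 = 0.3700

0.3700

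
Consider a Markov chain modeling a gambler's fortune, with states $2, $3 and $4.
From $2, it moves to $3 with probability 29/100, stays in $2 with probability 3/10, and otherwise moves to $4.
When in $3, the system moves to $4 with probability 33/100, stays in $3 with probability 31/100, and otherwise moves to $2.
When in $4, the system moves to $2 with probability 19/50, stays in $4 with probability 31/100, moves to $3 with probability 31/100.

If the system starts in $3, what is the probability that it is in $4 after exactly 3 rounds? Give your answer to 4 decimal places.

Propagate the distribution vector 3 rounds from $3.
After 0 rounds: (0.0000, 1.0000, 0.0000)
After 1 round: (0.3600, 0.3100, 0.3300)
After 2 rounds: (0.3450, 0.3028, 0.3522)
After 3 rounds: (0.3463, 0.3031, 0.3506)
P(in $4 after 3 rounds) = 0.3506

0.3506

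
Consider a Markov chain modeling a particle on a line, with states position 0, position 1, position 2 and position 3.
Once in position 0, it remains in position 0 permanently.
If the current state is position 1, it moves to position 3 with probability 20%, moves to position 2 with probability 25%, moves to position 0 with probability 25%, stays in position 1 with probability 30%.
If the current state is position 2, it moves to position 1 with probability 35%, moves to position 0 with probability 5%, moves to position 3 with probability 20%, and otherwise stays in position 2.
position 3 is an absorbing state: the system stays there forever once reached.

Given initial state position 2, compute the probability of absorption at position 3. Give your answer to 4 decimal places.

Let h(s) be the probability of absorption at position 3 starting from transient state s. Then h(position 3) = 1 and h(position 0) = 0. By first-step analysis:
h(position 1) = 0.25·0 + 0.3·h(position 1) + 0.25·h(position 2) + 0.2·1
h(position 2) = 0.05·0 + 0.35·h(position 1) + 0.4·h(position 2) + 0.2·1
Solving: h(position 1) = 0.5113, h(position 2) = 0.6316.
Starting from position 2, the probability is 0.6316.

0.6316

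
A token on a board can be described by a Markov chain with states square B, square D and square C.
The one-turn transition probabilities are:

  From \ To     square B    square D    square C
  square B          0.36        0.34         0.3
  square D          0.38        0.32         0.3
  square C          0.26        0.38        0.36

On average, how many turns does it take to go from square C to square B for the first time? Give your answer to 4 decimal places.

Let t(s) be the expected number of turns to first reach square B from state s, with t(square B) = 0. Conditioning on the first turn:
t(square D) = 1 + 0.32·t(square D) + 0.3·t(square C)
t(square C) = 1 + 0.38·t(square D) + 0.36·t(square C)
Solving: t(square D) = 2.9265, t(square C) = 3.3001.
Expected turns from square C to square B: 3.3001.

3.3001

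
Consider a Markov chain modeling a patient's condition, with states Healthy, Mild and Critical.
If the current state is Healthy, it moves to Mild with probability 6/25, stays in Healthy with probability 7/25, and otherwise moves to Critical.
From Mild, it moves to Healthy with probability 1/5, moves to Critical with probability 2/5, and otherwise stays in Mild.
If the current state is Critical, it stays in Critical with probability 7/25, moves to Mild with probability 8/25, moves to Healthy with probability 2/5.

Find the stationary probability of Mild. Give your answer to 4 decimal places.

0.3218

Let the stationary distribution be π with π = πP and π_1 + π_2 + π_3 = 1.
π_1 = 0.28·π_1 + 0.2·π_2 + 0.4·π_3
π_2 = 0.24·π_1 + 0.4·π_2 + 0.32·π_3
Solving with the normalization constraint gives π = (0.2997, 0.3218, 0.3785).
So the stationary probability of Mild is 0.3218.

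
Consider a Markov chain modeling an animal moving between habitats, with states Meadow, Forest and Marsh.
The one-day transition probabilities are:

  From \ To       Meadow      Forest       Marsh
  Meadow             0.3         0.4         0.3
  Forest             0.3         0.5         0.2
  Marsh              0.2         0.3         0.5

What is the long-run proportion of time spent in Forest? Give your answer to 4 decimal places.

0.4085

Let the stationary distribution be π with π = πP and π_1 + π_2 + π_3 = 1.
π_1 = 0.3·π_1 + 0.3·π_2 + 0.2·π_3
π_2 = 0.4·π_1 + 0.5·π_2 + 0.3·π_3
Solving with the normalization constraint gives π = (0.2676, 0.4085, 0.3239).
So the stationary probability of Forest is 0.4085.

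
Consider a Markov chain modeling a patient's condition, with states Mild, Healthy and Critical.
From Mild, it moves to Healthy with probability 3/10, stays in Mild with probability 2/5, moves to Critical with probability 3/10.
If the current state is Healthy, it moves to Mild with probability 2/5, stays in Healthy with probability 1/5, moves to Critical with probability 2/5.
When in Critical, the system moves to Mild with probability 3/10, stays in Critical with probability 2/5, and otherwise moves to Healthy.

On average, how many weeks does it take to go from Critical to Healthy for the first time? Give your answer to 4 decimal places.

Let t(s) be the expected number of weeks to first reach Healthy from state s, with t(Healthy) = 0. Conditioning on the first week:
t(Mild) = 1 + 0.4·t(Mild) + 0.3·t(Critical)
t(Critical) = 1 + 0.3·t(Mild) + 0.4·t(Critical)
Solving: t(Mild) = 3.3333, t(Critical) = 3.3333.
Expected weeks from Critical to Healthy: 3.3333.

3.3333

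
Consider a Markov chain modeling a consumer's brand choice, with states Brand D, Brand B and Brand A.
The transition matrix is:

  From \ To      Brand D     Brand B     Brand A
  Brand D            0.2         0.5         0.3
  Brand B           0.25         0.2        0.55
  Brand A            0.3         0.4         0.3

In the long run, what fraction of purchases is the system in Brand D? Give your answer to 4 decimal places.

Let the stationary distribution be π with π = πP and π_1 + π_2 + π_3 = 1.
π_1 = 0.2·π_1 + 0.25·π_2 + 0.3·π_3
π_2 = 0.5·π_1 + 0.2·π_2 + 0.4·π_3
Solving with the normalization constraint gives π = (0.2566, 0.3547, 0.3887).
So the stationary probability of Brand D is 0.2566.

0.2566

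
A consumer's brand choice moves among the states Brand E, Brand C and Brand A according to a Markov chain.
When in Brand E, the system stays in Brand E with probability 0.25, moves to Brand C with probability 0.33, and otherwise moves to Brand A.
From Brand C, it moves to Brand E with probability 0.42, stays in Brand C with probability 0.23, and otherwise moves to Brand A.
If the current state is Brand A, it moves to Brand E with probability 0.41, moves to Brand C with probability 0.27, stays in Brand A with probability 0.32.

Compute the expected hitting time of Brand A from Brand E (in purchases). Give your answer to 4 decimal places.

Let t(s) be the expected number of purchases to first reach Brand A from state s, with t(Brand A) = 0. Conditioning on the first purchase:
t(Brand E) = 1 + 0.25·t(Brand E) + 0.33·t(Brand C)
t(Brand C) = 1 + 0.42·t(Brand E) + 0.23·t(Brand C)
Solving: t(Brand E) = 2.5063, t(Brand C) = 2.6658.
Expected purchases from Brand E to Brand A: 2.5063.

2.5063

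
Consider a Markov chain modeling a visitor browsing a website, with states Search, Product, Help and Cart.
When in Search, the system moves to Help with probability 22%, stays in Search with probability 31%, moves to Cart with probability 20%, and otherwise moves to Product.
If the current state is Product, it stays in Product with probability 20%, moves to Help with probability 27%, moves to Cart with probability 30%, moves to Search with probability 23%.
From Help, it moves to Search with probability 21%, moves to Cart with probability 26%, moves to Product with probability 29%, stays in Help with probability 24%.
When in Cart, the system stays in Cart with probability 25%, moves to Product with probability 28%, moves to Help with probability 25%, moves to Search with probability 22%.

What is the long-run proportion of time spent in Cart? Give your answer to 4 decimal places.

Let the stationary distribution be π with π = πP and π_1 + π_2 + π_3 + π_4 = 1.
π_1 = 0.31·π_1 + 0.23·π_2 + 0.21·π_3 + 0.22·π_4
π_2 = 0.27·π_1 + 0.2·π_2 + 0.29·π_3 + 0.28·π_4
π_3 = 0.22·π_1 + 0.27·π_2 + 0.24·π_3 + 0.25·π_4
Solving with the normalization constraint gives π = (0.2419, 0.2593, 0.2455, 0.2533).
So the stationary probability of Cart is 0.2533.

0.2533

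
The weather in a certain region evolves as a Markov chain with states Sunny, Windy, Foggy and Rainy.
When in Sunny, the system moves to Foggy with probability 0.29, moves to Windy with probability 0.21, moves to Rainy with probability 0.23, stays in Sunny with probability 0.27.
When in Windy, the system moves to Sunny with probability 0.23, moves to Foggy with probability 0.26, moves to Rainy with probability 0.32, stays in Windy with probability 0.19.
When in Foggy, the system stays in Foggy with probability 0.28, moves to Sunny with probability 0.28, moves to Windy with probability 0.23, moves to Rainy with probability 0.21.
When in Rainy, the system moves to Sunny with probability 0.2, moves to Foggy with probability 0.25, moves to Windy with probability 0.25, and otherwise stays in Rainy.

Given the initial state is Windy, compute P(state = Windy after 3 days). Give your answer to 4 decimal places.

Propagate the distribution vector 3 days from Windy.
After 0 days: (0.0000, 1.0000, 0.0000, 0.0000)
After 1 day: (0.2300, 0.1900, 0.2600, 0.3200)
After 2 days: (0.2426, 0.2242, 0.2689, 0.2643)
After 3 days: (0.2452, 0.2215, 0.2700, 0.2633)
P(in Windy after 3 days) = 0.2215

0.2215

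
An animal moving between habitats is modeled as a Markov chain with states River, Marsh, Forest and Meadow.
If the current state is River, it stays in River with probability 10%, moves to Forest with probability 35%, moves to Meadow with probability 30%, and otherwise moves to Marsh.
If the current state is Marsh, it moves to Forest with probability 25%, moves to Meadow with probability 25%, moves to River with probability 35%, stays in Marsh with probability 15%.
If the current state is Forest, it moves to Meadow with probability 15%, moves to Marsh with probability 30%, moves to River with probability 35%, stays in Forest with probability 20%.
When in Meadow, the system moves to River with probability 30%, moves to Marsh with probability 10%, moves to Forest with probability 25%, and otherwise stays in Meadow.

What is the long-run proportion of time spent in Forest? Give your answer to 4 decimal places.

Let the stationary distribution be π with π = πP and π_1 + π_2 + π_3 + π_4 = 1.
π_1 = 0.1·π_1 + 0.35·π_2 + 0.35·π_3 + 0.3·π_4
π_2 = 0.25·π_1 + 0.15·π_2 + 0.3·π_3 + 0.1·π_4
π_3 = 0.35·π_1 + 0.25·π_2 + 0.2·π_3 + 0.25·π_4
Solving with the normalization constraint gives π = (0.2695, 0.2033, 0.2638, 0.2634).
So the stationary probability of Forest is 0.2638.

0.2638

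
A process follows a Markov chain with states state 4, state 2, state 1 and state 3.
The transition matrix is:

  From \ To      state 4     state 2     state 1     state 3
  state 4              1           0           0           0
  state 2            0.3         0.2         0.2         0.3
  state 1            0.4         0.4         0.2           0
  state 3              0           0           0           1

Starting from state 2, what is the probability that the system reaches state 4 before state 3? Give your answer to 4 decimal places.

0.5714

Let h(s) be the probability of absorption at state 4 starting from transient state s. Then h(state 4) = 1 and h(state 3) = 0. By first-step analysis:
h(state 2) = 0.3·1 + 0.2·h(state 2) + 0.2·h(state 1) + 0.3·0
h(state 1) = 0.4·1 + 0.4·h(state 2) + 0.2·h(state 1)
Solving: h(state 2) = 0.5714, h(state 1) = 0.7857.
Starting from state 2, the probability is 0.5714.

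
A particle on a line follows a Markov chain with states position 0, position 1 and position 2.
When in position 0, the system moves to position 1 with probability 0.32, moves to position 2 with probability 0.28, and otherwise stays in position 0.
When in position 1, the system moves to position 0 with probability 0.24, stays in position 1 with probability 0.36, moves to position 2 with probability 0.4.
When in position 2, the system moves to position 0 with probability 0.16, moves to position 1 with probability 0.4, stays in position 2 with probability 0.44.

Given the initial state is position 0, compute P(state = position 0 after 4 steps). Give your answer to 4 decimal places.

Propagate the distribution vector 4 steps from position 0.
After 0 steps: (1.0000, 0.0000, 0.0000)
After 1 step: (0.4000, 0.3200, 0.2800)
After 2 steps: (0.2816, 0.3552, 0.3632)
After 3 steps: (0.2560, 0.3633, 0.3807)
After 4 steps: (0.2505, 0.3650, 0.3845)
P(in position 0 after 4 steps) = 0.2505

0.2505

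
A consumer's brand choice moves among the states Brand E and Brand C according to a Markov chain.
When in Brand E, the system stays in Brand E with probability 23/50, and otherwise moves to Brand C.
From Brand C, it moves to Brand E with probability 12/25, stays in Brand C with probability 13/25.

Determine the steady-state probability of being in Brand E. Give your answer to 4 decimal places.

0.4706

Let the stationary distribution be π with π = πP and π_1 + π_2 = 1.
π_1 = 0.46·π_1 + 0.48·π_2
Solving with the normalization constraint gives π = (0.4706, 0.5294).
So the stationary probability of Brand E is 0.4706.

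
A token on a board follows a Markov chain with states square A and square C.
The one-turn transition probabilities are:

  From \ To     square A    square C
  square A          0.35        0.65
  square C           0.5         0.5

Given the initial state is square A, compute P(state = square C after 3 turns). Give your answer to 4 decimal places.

0.5671

Propagate the distribution vector 3 turns from square A.
After 0 turns: (1.0000, 0.0000)
After 1 turn: (0.3500, 0.6500)
After 2 turns: (0.4475, 0.5525)
After 3 turns: (0.4329, 0.5671)
P(in square C after 3 turns) = 0.5671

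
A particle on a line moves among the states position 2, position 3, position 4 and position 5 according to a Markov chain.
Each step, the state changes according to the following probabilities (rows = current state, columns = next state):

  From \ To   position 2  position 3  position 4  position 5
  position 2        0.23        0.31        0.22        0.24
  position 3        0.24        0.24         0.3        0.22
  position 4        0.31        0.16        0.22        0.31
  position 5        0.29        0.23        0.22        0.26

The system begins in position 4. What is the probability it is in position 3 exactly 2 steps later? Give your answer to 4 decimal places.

0.2410

Propagate the distribution vector 2 steps from position 4.
After 0 steps: (0.0000, 0.0000, 1.0000, 0.0000)
After 1 step: (0.3100, 0.1600, 0.2200, 0.3100)
After 2 steps: (0.2678, 0.2410, 0.2328, 0.2584)
P(in position 3 after 2 steps) = 0.2410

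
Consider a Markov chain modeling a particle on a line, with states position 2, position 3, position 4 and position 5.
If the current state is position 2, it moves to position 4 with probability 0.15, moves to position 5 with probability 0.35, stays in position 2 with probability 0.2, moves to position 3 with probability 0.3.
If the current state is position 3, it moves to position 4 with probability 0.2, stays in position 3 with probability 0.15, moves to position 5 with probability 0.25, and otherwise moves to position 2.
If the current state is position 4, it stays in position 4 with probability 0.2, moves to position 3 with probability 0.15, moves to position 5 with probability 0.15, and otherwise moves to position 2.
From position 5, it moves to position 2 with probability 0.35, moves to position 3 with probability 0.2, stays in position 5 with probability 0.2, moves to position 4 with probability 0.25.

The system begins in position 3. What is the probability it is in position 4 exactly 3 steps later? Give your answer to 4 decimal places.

Propagate the distribution vector 3 steps from position 3.
After 0 steps: (0.0000, 1.0000, 0.0000, 0.0000)
After 1 step: (0.4000, 0.1500, 0.2000, 0.2500)
After 2 steps: (0.3275, 0.2225, 0.1925, 0.2575)
After 3 steps: (0.3409, 0.2120, 0.1965, 0.2506)
P(in position 4 after 3 steps) = 0.1965

0.1965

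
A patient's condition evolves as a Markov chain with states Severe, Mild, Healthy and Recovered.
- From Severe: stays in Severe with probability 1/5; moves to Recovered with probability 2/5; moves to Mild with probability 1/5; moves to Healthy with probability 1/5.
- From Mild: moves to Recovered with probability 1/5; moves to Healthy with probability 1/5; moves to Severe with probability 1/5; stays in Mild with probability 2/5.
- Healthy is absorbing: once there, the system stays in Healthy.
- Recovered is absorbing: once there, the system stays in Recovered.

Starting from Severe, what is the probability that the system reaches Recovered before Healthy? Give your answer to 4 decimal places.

Let h(s) be the probability of absorption at Recovered starting from transient state s. Then h(Recovered) = 1 and h(Healthy) = 0. By first-step analysis:
h(Severe) = 0.2·h(Severe) + 0.2·h(Mild) + 0.2·0 + 0.4·1
h(Mild) = 0.2·h(Severe) + 0.4·h(Mild) + 0.2·0 + 0.2·1
Solving: h(Severe) = 0.6364, h(Mild) = 0.5455.
Starting from Severe, the probability is 0.6364.

0.6364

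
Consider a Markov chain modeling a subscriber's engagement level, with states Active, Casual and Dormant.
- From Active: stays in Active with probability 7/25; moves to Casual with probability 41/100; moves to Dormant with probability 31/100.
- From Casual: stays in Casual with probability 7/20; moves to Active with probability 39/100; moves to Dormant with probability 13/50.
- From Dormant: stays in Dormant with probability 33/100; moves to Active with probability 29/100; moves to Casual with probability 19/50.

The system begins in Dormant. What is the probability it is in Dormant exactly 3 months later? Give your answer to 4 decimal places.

Propagate the distribution vector 3 months from Dormant.
After 0 months: (0.0000, 0.0000, 1.0000)
After 1 month: (0.2900, 0.3800, 0.3300)
After 2 months: (0.3251, 0.3773, 0.2976)
After 3 months: (0.3245, 0.3784, 0.2971)
P(in Dormant after 3 months) = 0.2971

0.2971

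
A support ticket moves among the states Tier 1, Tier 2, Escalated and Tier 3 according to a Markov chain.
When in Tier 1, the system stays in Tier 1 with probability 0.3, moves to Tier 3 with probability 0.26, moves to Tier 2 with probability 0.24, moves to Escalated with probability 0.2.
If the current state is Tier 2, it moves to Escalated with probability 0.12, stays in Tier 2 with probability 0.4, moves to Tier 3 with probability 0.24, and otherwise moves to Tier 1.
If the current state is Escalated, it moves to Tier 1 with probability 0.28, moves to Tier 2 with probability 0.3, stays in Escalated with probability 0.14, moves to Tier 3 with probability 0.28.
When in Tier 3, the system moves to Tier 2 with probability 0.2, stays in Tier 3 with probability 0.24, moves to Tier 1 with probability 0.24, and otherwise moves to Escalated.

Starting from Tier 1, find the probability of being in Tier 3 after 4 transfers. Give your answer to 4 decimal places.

Propagate the distribution vector 4 transfers from Tier 1.
After 0 transfers: (1.0000, 0.0000, 0.0000, 0.0000)
After 1 transfer: (0.3000, 0.2400, 0.2000, 0.2600)
After 2 transfers: (0.2660, 0.2800, 0.2000, 0.2540)
After 3 transfers: (0.2640, 0.2866, 0.1961, 0.2533)
After 4 transfers: (0.2637, 0.2875, 0.1957, 0.2531)
P(in Tier 3 after 4 transfers) = 0.2531

0.2531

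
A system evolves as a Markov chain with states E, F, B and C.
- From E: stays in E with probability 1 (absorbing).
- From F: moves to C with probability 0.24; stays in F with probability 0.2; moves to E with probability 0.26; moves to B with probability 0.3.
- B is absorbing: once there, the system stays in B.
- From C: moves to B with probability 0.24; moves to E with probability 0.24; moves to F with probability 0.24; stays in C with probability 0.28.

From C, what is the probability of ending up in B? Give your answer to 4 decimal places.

0.5093

Let h(s) be the probability of absorption at B starting from transient state s. Then h(B) = 1 and h(E) = 0. By first-step analysis:
h(F) = 0.26·0 + 0.2·h(F) + 0.3·1 + 0.24·h(C)
h(C) = 0.24·0 + 0.24·h(F) + 0.24·1 + 0.28·h(C)
Solving: h(F) = 0.5278, h(C) = 0.5093.
Starting from C, the probability is 0.5093.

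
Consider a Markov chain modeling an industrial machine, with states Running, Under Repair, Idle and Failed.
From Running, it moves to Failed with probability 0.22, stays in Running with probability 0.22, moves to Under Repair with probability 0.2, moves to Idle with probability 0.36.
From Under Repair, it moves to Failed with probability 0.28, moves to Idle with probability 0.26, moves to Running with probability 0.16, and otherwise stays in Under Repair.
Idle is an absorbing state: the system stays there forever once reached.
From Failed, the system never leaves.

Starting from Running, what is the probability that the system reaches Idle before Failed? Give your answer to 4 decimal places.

Let h(s) be the probability of absorption at Idle starting from transient state s. Then h(Idle) = 1 and h(Failed) = 0. By first-step analysis:
h(Running) = 0.22·h(Running) + 0.2·h(Under Repair) + 0.36·1 + 0.22·0
h(Under Repair) = 0.16·h(Running) + 0.3·h(Under Repair) + 0.26·1 + 0.28·0
Solving: h(Running) = 0.5914, h(Under Repair) = 0.5066.
Starting from Running, the probability is 0.5914.

0.5914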